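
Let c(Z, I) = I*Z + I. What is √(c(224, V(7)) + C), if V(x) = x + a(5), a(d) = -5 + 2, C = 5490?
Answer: 3*√710 ≈ 79.938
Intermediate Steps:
a(d) = -3
V(x) = -3 + x (V(x) = x - 3 = -3 + x)
c(Z, I) = I + I*Z
√(c(224, V(7)) + C) = √((-3 + 7)*(1 + 224) + 5490) = √(4*225 + 5490) = √(900 + 5490) = √6390 = 3*√710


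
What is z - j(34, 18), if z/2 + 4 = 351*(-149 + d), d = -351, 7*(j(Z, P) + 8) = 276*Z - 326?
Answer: -352294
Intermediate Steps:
j(Z, P) = -382/7 + 276*Z/7 (j(Z, P) = -8 + (276*Z - 326)/7 = -8 + (-326 + 276*Z)/7 = -8 + (-326/7 + 276*Z/7) = -382/7 + 276*Z/7)
z = -351008 (z = -8 + 2*(351*(-149 - 351)) = -8 + 2*(351*(-500)) = -8 + 2*(-175500) = -8 - 351000 = -351008)
z - j(34, 18) = -351008 - (-382/7 + (276/7)*34) = -351008 - (-382/7 + 9384/7) = -351008 - 1*1286 = -351008 - 1286 = -352294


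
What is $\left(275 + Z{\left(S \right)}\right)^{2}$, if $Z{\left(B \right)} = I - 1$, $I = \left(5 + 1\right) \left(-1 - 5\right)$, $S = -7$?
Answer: $56644$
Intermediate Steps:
$I = -36$ ($I = 6 \left(-6\right) = -36$)
$Z{\left(B \right)} = -37$ ($Z{\left(B \right)} = -36 - 1 = -37$)
$\left(275 + Z{\left(S \right)}\right)^{2} = \left(275 - 37\right)^{2} = 238^{2} = 56644$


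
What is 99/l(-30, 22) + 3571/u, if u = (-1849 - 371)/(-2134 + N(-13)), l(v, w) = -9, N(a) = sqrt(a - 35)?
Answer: 3798047/1110 - 3571*I*sqrt(3)/555 ≈ 3421.7 - 11.144*I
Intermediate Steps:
N(a) = sqrt(-35 + a)
u = -2220/(-2134 + 4*I*sqrt(3)) (u = (-1849 - 371)/(-2134 + sqrt(-35 - 13)) = -2220/(-2134 + sqrt(-48)) = -2220/(-2134 + 4*I*sqrt(3)) ≈ 1.0403 + 0.0033774*I)
99/l(-30, 22) + 3571/u = 99/(-9) + 3571/(1184370/1138501 + 2220*I*sqrt(3)/1138501) = 99*(-1/9) + 3571/(1184370/1138501 + 2220*I*sqrt(3)/1138501) = -11 + 3571/(1184370/1138501 + 2220*I*sqrt(3)/1138501)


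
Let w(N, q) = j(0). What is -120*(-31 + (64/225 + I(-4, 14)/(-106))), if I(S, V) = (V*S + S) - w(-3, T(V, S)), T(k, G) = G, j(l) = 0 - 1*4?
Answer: 2879864/795 ≈ 3622.5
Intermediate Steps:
j(l) = -4 (j(l) = 0 - 4 = -4)
w(N, q) = -4
I(S, V) = 4 + S + S*V (I(S, V) = (V*S + S) - 1*(-4) = (S*V + S) + 4 = (S + S*V) + 4 = 4 + S + S*V)
-120*(-31 + (64/225 + I(-4, 14)/(-106))) = -120*(-31 + (64/225 + (4 - 4 - 4*14)/(-106))) = -120*(-31 + (64*(1/225) + (4 - 4 - 56)*(-1/106))) = -120*(-31 + (64/225 - 56*(-1/106))) = -120*(-31 + (64/225 + 28/53)) = -120*(-31 + 9692/11925) = -120*(-359983/11925) = 2879864/795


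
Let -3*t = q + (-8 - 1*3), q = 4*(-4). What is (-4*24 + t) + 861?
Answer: 774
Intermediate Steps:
q = -16
t = 9 (t = -(-16 + (-8 - 1*3))/3 = -(-16 + (-8 - 3))/3 = -(-16 - 11)/3 = -1/3*(-27) = 9)
(-4*24 + t) + 861 = (-4*24 + 9) + 861 = (-96 + 9) + 861 = -87 + 861 = 774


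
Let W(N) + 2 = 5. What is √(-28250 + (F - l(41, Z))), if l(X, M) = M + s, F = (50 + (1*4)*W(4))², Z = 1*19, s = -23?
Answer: 7*I*√498 ≈ 156.21*I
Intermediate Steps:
W(N) = 3 (W(N) = -2 + 5 = 3)
Z = 19
F = 3844 (F = (50 + (1*4)*3)² = (50 + 4*3)² = (50 + 12)² = 62² = 3844)
l(X, M) = -23 + M (l(X, M) = M - 23 = -23 + M)
√(-28250 + (F - l(41, Z))) = √(-28250 + (3844 - (-23 + 19))) = √(-28250 + (3844 - 1*(-4))) = √(-28250 + (3844 + 4)) = √(-28250 + 3848) = √(-24402) = 7*I*√498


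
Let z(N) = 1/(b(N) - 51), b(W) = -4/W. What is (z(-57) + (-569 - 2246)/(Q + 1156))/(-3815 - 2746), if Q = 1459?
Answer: 1664200/9961362909 ≈ 0.00016707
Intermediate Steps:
z(N) = 1/(-51 - 4/N) (z(N) = 1/(-4/N - 51) = 1/(-51 - 4/N))
(z(-57) + (-569 - 2246)/(Q + 1156))/(-3815 - 2746) = (-1*(-57)/(4 + 51*(-57)) + (-569 - 2246)/(1459 + 1156))/(-3815 - 2746) = (-1*(-57)/(4 - 2907) - 2815/2615)/(-6561) = (-1*(-57)/(-2903) - 2815*1/2615)*(-1/6561) = (-1*(-57)*(-1/2903) - 563/523)*(-1/6561) = (-57/2903 - 563/523)*(-1/6561) = -1664200/1518269*(-1/6561) = 1664200/9961362909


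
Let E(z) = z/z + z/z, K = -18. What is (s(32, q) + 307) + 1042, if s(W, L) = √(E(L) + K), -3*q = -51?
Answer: 1349 + 4*I ≈ 1349.0 + 4.0*I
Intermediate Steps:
E(z) = 2 (E(z) = 1 + 1 = 2)
q = 17 (q = -⅓*(-51) = 17)
s(W, L) = 4*I (s(W, L) = √(2 - 18) = √(-16) = 4*I)
(s(32, q) + 307) + 1042 = (4*I + 307) + 1042 = (307 + 4*I) + 1042 = 1349 + 4*I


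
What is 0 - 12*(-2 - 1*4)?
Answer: 72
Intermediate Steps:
0 - 12*(-2 - 1*4) = 0 - 12*(-2 - 4) = 0 - 12*(-6) = 0 + 72 = 72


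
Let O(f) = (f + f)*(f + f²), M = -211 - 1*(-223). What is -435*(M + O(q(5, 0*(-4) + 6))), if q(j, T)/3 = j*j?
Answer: -371930220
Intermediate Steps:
M = 12 (M = -211 + 223 = 12)
q(j, T) = 3*j² (q(j, T) = 3*(j*j) = 3*j²)
O(f) = 2*f*(f + f²) (O(f) = (2*f)*(f + f²) = 2*f*(f + f²))
-435*(M + O(q(5, 0*(-4) + 6))) = -435*(12 + 2*(3*5²)²*(1 + 3*5²)) = -435*(12 + 2*(3*25)²*(1 + 3*25)) = -435*(12 + 2*75²*(1 + 75)) = -435*(12 + 2*5625*76) = -435*(12 + 855000) = -435*855012 = -371930220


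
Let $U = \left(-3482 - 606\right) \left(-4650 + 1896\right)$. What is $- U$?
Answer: $-11258352$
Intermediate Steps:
$U = 11258352$ ($U = \left(-4088\right) \left(-2754\right) = 11258352$)
$- U = \left(-1\right) 11258352 = -11258352$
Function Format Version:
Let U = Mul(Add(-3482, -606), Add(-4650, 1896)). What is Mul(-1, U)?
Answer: -11258352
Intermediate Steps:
U = 11258352 (U = Mul(-4088, -2754) = 11258352)
Mul(-1, U) = Mul(-1, 11258352) = -11258352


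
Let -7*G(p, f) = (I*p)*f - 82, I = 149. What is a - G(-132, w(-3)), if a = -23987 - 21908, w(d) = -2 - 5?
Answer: -183671/7 ≈ -26239.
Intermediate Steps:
w(d) = -7
G(p, f) = 82/7 - 149*f*p/7 (G(p, f) = -((149*p)*f - 82)/7 = -(149*f*p - 82)/7 = -(-82 + 149*f*p)/7 = 82/7 - 149*f*p/7)
a = -45895
a - G(-132, w(-3)) = -45895 - (82/7 - 149/7*(-7)*(-132)) = -45895 - (82/7 - 19668) = -45895 - 1*(-137594/7) = -45895 + 137594/7 = -183671/7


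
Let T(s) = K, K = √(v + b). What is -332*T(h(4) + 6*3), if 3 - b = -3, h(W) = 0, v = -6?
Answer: 0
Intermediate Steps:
b = 6 (b = 3 - 1*(-3) = 3 + 3 = 6)
K = 0 (K = √(-6 + 6) = √0 = 0)
T(s) = 0
-332*T(h(4) + 6*3) = -332*0 = 0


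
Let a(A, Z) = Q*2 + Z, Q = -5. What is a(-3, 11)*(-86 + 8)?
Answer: -78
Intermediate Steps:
a(A, Z) = -10 + Z (a(A, Z) = -5*2 + Z = -10 + Z)
a(-3, 11)*(-86 + 8) = (-10 + 11)*(-86 + 8) = 1*(-78) = -78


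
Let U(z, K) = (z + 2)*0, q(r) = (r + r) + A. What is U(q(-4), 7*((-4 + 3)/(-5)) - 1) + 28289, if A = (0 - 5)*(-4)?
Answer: 28289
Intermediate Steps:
A = 20 (A = -5*(-4) = 20)
q(r) = 20 + 2*r (q(r) = (r + r) + 20 = 2*r + 20 = 20 + 2*r)
U(z, K) = 0 (U(z, K) = (2 + z)*0 = 0)
U(q(-4), 7*((-4 + 3)/(-5)) - 1) + 28289 = 0 + 28289 = 28289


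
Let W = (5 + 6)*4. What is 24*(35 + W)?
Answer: 1896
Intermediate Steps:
W = 44 (W = 11*4 = 44)
24*(35 + W) = 24*(35 + 44) = 24*79 = 1896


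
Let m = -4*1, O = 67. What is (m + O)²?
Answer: 3969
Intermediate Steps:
m = -4
(m + O)² = (-4 + 67)² = 63² = 3969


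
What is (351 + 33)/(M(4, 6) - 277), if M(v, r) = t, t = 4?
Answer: -128/91 ≈ -1.4066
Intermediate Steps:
M(v, r) = 4
(351 + 33)/(M(4, 6) - 277) = (351 + 33)/(4 - 277) = 384/(-273) = 384*(-1/273) = -128/91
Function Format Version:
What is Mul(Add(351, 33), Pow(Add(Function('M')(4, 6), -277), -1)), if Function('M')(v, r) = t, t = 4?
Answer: Rational(-128, 91) ≈ -1.4066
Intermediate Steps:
Function('M')(v, r) = 4
Mul(Add(351, 33), Pow(Add(Function('M')(4, 6), -277), -1)) = Mul(Add(351, 33), Pow(Add(4, -277), -1)) = Mul(384, Pow(-273, -1)) = Mul(384, Rational(-1, 273)) = Rational(-128, 91)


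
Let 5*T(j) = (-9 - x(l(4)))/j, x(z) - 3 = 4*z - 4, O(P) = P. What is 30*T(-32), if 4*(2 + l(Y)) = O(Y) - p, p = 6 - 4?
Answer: 3/8 ≈ 0.37500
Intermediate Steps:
p = 2
l(Y) = -5/2 + Y/4 (l(Y) = -2 + (Y - 1*2)/4 = -2 + (Y - 2)/4 = -2 + (-2 + Y)/4 = -2 + (-½ + Y/4) = -5/2 + Y/4)
x(z) = -1 + 4*z (x(z) = 3 + (4*z - 4) = 3 + (-4 + 4*z) = -1 + 4*z)
T(j) = -2/(5*j) (T(j) = ((-9 - (-1 + 4*(-5/2 + (¼)*4)))/j)/5 = ((-9 - (-1 + 4*(-5/2 + 1)))/j)/5 = ((-9 - (-1 + 4*(-3/2)))/j)/5 = ((-9 - (-1 - 6))/j)/5 = ((-9 - 1*(-7))/j)/5 = ((-9 + 7)/j)/5 = (-2/j)/5 = -2/(5*j))
30*T(-32) = 30*(-⅖/(-32)) = 30*(-⅖*(-1/32)) = 30*(1/80) = 3/8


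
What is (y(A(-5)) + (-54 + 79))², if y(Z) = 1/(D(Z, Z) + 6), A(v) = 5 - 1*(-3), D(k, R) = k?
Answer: 123201/196 ≈ 628.58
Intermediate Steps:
A(v) = 8 (A(v) = 5 + 3 = 8)
y(Z) = 1/(6 + Z) (y(Z) = 1/(Z + 6) = 1/(6 + Z))
(y(A(-5)) + (-54 + 79))² = (1/(6 + 8) + (-54 + 79))² = (1/14 + 25)² = (351/14)² = 123201/196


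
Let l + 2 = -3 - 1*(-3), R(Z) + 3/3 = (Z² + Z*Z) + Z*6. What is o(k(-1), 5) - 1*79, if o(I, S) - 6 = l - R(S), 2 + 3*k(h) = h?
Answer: -154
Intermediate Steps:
k(h) = -⅔ + h/3
R(Z) = -1 + 2*Z² + 6*Z (R(Z) = -1 + ((Z² + Z*Z) + Z*6) = -1 + ((Z² + Z²) + 6*Z) = -1 + (2*Z² + 6*Z) = -1 + 2*Z² + 6*Z)
l = -2 (l = -2 + (-3 - 1*(-3)) = -2 + (-3 + 3) = -2 + 0 = -2)
o(I, S) = 5 - 6*S - 2*S² (o(I, S) = 6 + (-2 - (-1 + 2*S² + 6*S)) = 6 + (-2 + (1 - 6*S - 2*S²)) = 6 + (-1 - 6*S - 2*S²) = 5 - 6*S - 2*S²)
o(k(-1), 5) - 1*79 = (5 - 6*5 - 2*5²) - 1*79 = (5 - 30 - 2*25) - 79 = (5 - 30 - 50) - 79 = -75 - 79 = -154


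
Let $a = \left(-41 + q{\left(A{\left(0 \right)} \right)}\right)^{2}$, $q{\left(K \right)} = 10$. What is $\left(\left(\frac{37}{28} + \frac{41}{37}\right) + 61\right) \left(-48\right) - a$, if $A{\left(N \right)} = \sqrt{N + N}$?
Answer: $- \frac{1037455}{259} \approx -4005.6$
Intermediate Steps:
$A{\left(N \right)} = \sqrt{2} \sqrt{N}$ ($A{\left(N \right)} = \sqrt{2 N} = \sqrt{2} \sqrt{N}$)
$a = 961$ ($a = \left(-41 + 10\right)^{2} = \left(-31\right)^{2} = 961$)
$\left(\left(\frac{37}{28} + \frac{41}{37}\right) + 61\right) \left(-48\right) - a = \left(\left(\frac{37}{28} + \frac{41}{37}\right) + 61\right) \left(-48\right) - 961 = \left(\frac{2517}{1036} + 61\right) \left(-48\right) - 961 = \frac{65713}{1036} \left(-48\right) - 961 = - \frac{788556}{259} - 961 = - \frac{1037455}{259}$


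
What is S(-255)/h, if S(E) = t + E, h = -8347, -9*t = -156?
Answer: 713/25041 ≈ 0.028473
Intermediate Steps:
t = 52/3 (t = -⅑*(-156) = 52/3 ≈ 17.333)
S(E) = 52/3 + E
S(-255)/h = (52/3 - 255)/(-8347) = -713/3*(-1/8347) = 713/25041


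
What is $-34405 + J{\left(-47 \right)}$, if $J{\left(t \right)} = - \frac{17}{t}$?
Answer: $- \frac{1617018}{47} \approx -34405.0$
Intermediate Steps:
$-34405 + J{\left(-47 \right)} = -34405 - \frac{17}{-47} = -34405 - - \frac{17}{47} = -34405 + \frac{17}{47} = - \frac{1617018}{47}$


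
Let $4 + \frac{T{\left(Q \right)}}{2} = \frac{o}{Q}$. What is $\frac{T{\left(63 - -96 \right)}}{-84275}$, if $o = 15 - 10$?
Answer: $\frac{1262}{13399725} \approx 9.4181 \cdot 10^{-5}$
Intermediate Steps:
$o = 5$ ($o = 15 - 10 = 5$)
$T{\left(Q \right)} = -8 + \frac{10}{Q}$ ($T{\left(Q \right)} = -8 + 2 \frac{5}{Q} = -8 + \frac{10}{Q}$)
$\frac{T{\left(63 - -96 \right)}}{-84275} = \frac{-8 + \frac{10}{63 - -96}}{-84275} = \left(-8 + \frac{10}{63 + 96}\right) \left(- \frac{1}{84275}\right) = \left(-8 + \frac{10}{159}\right) \left(- \frac{1}{84275}\right) = \left(- \frac{1262}{159}\right) \left(- \frac{1}{84275}\right) = \frac{1262}{13399725}$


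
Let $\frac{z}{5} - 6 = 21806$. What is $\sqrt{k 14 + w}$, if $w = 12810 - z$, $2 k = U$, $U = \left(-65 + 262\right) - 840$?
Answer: $i \sqrt{100751} \approx 317.41 i$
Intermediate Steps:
$z = 109060$ ($z = 30 + 5 \cdot 21806 = 30 + 109030 = 109060$)
$U = -643$ ($U = 197 - 840 = -643$)
$k = - \frac{643}{2}$ ($k = \frac{1}{2} \left(-643\right) = - \frac{643}{2} \approx -321.5$)
$w = -96250$ ($w = 12810 - 109060 = -96250$)
$\sqrt{k 14 + w} = \sqrt{\left(- \frac{643}{2}\right) 14 - 96250} = \sqrt{-4501 - 96250} = \sqrt{-100751} = i \sqrt{100751}$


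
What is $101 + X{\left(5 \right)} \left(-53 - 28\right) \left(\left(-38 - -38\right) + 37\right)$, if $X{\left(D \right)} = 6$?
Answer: $-17881$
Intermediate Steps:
$101 + X{\left(5 \right)} \left(-53 - 28\right) \left(\left(-38 - -38\right) + 37\right) = 101 + 6 \left(-53 - 28\right) \left(\left(-38 - -38\right) + 37\right) = 101 + 6 \left(- 81 \left(\left(-38 + 38\right) + 37\right)\right) = 101 + 6 \left(- 81 \left(0 + 37\right)\right) = 101 + 6 \left(\left(-81\right) 37\right) = 101 + 6 \left(-2997\right) = 101 - 17982 = -17881$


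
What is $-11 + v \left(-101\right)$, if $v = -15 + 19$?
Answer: $-415$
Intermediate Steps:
$v = 4$
$-11 + v \left(-101\right) = -11 + 4 \left(-101\right) = -11 - 404 = -415$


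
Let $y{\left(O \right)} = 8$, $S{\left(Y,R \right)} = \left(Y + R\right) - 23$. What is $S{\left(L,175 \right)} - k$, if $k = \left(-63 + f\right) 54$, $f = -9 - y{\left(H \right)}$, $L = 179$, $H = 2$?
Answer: $4651$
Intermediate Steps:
$S{\left(Y,R \right)} = -23 + R + Y$ ($S{\left(Y,R \right)} = \left(R + Y\right) - 23 = -23 + R + Y$)
$f = -17$ ($f = -9 - 8 = -17$)
$k = -4320$ ($k = \left(-63 - 17\right) 54 = \left(-80\right) 54 = -4320$)
$S{\left(L,175 \right)} - k = \left(-23 + 175 + 179\right) - -4320 = 331 + 4320 = 4651$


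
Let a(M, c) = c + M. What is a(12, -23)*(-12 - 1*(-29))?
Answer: -187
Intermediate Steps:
a(M, c) = M + c
a(12, -23)*(-12 - 1*(-29)) = (12 - 23)*(-12 - 1*(-29)) = -11*(-12 + 29) = -11*17 = -187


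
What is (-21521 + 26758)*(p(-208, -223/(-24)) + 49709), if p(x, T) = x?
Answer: 259236737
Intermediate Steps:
(-21521 + 26758)*(p(-208, -223/(-24)) + 49709) = (-21521 + 26758)*(-208 + 49709) = 5237*49501 = 259236737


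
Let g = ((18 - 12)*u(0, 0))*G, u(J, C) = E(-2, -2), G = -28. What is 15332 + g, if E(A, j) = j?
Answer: 15668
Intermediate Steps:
u(J, C) = -2
g = 336 (g = ((18 - 12)*(-2))*(-28) = (6*(-2))*(-28) = -12*(-28) = 336)
15332 + g = 15332 + 336 = 15668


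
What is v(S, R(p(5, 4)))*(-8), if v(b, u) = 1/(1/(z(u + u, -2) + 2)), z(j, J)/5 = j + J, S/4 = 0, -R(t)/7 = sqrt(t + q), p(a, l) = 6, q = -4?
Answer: 64 + 560*sqrt(2) ≈ 855.96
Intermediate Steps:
R(t) = -7*sqrt(-4 + t) (R(t) = -7*sqrt(t - 4) = -7*sqrt(-4 + t))
S = 0 (S = 4*0 = 0)
z(j, J) = 5*J + 5*j (z(j, J) = 5*(j + J) = 5*(J + j) = 5*J + 5*j)
v(b, u) = -8 + 10*u (v(b, u) = 1/(1/((5*(-2) + 5*(u + u)) + 2)) = 1/(1/((-10 + 5*(2*u)) + 2)) = 1/(1/((-10 + 10*u) + 2)) = 1/(1/(-8 + 10*u)) = -8 + 10*u)
v(S, R(p(5, 4)))*(-8) = (-8 + 10*(-7*sqrt(-4 + 6)))*(-8) = (-8 + 10*(-7*sqrt(2)))*(-8) = (-8 - 70*sqrt(2))*(-8) = 64 + 560*sqrt(2)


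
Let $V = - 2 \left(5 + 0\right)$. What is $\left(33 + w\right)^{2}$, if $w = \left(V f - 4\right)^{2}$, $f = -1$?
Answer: $4761$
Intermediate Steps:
$V = -10$ ($V = \left(-2\right) 5 = -10$)
$w = 36$ ($w = \left(\left(-10\right) \left(-1\right) - 4\right)^{2} = \left(10 - 4\right)^{2} = 6^{2} = 36$)
$\left(33 + w\right)^{2} = \left(33 + 36\right)^{2} = 69^{2} = 4761$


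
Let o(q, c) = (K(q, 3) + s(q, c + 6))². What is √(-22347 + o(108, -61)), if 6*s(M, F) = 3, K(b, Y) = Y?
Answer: I*√89339/2 ≈ 149.45*I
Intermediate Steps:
s(M, F) = ½ (s(M, F) = (⅙)*3 = ½)
o(q, c) = 49/4 (o(q, c) = (3 + ½)² = (7/2)² = 49/4)
√(-22347 + o(108, -61)) = √(-22347 + 49/4) = √(-89339/4) = I*√89339/2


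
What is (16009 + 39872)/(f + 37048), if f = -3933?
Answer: 55881/33115 ≈ 1.6875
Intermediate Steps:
(16009 + 39872)/(f + 37048) = (16009 + 39872)/(-3933 + 37048) = 55881/33115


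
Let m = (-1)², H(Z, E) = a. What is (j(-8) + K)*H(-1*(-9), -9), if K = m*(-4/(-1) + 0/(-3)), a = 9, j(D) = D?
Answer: -36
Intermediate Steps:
H(Z, E) = 9
m = 1
K = 4 (K = 1*(-4/(-1) + 0/(-3)) = 1*(-4*(-1) + 0*(-⅓)) = 1*(4 + 0) = 1*4 = 4)
(j(-8) + K)*H(-1*(-9), -9) = (-8 + 4)*9 = -4*9 = -36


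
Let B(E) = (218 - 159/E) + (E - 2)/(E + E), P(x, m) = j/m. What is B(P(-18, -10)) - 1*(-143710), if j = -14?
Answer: 2013399/14 ≈ 1.4381e+5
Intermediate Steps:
P(x, m) = -14/m
B(E) = 218 - 159/E + (-2 + E)/(2*E) (B(E) = (218 - 159/E) + (-2 + E)/((2*E)) = (218 - 159/E) + (-2 + E)*(1/(2*E)) = (218 - 159/E) + (-2 + E)/(2*E) = 218 - 159/E + (-2 + E)/(2*E))
B(P(-18, -10)) - 1*(-143710) = (437/2 - 160/((-14/(-10)))) - 1*(-143710) = (437/2 - 160/((-14*(-⅒)))) + 143710 = (437/2 - 160/7/5) + 143710 = (437/2 - 160*5/7) + 143710 = (437/2 - 800/7) + 143710 = 1459/14 + 143710 = 2013399/14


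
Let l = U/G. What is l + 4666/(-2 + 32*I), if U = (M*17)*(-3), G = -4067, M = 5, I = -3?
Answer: -193384/4067 ≈ -47.550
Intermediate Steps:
U = -255 (U = (5*17)*(-3) = 85*(-3) = -255)
l = 255/4067 (l = -255/(-4067) = -255*(-1/4067) = 255/4067 ≈ 0.062700)
l + 4666/(-2 + 32*I) = 255/4067 + 4666/(-2 + 32*(-3)) = 255/4067 + 4666/(-2 - 96) = 255/4067 + 4666/(-98) = 255/4067 + 4666*(-1/98) = 255/4067 - 2333/49 = -193384/4067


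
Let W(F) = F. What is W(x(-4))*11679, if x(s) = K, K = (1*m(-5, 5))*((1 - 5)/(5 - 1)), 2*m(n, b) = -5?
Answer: 58395/2 ≈ 29198.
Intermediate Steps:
m(n, b) = -5/2 (m(n, b) = (1/2)*(-5) = -5/2)
K = 5/2 (K = (1*(-5/2))*((1 - 5)/(5 - 1)) = -(-10)/4 = -5/2*(-1) = 5/2 ≈ 2.5000)
x(s) = 5/2
W(x(-4))*11679 = (5/2)*11679 = 58395/2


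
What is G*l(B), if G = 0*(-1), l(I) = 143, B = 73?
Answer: 0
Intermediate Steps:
G = 0
G*l(B) = 0*143 = 0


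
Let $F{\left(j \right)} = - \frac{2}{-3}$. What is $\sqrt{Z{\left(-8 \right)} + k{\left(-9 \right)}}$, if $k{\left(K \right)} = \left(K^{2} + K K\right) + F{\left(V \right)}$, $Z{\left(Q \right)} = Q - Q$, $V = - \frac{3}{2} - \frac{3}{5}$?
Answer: $\frac{2 \sqrt{366}}{3} \approx 12.754$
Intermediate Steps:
$V = - \frac{21}{10}$ ($V = \left(-3\right) \frac{1}{2} - \frac{3}{5} = - \frac{3}{2} - \frac{3}{5} = - \frac{21}{10} \approx -2.1$)
$F{\left(j \right)} = \frac{2}{3}$ ($F{\left(j \right)} = \left(-2\right) \left(- \frac{1}{3}\right) = \frac{2}{3}$)
$Z{\left(Q \right)} = 0$
$k{\left(K \right)} = \frac{2}{3} + 2 K^{2}$ ($k{\left(K \right)} = \left(K^{2} + K K\right) + \frac{2}{3} = \left(K^{2} + K^{2}\right) + \frac{2}{3} = 2 K^{2} + \frac{2}{3} = \frac{2}{3} + 2 K^{2}$)
$\sqrt{Z{\left(-8 \right)} + k{\left(-9 \right)}} = \sqrt{0 + \left(\frac{2}{3} + 2 \left(-9\right)^{2}\right)} = \sqrt{0 + \left(\frac{2}{3} + 2 \cdot 81\right)} = \sqrt{0 + \left(\frac{2}{3} + 162\right)} = \sqrt{0 + \frac{488}{3}} = \sqrt{\frac{488}{3}} = \frac{2 \sqrt{366}}{3}$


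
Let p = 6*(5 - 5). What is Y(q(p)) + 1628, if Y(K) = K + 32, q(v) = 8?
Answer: 1668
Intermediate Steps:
p = 0 (p = 6*0 = 0)
Y(K) = 32 + K
Y(q(p)) + 1628 = (32 + 8) + 1628 = 40 + 1628 = 1668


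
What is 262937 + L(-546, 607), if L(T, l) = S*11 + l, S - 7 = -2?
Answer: 263599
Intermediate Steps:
S = 5 (S = 7 - 2 = 5)
L(T, l) = 55 + l (L(T, l) = 5*11 + l = 55 + l)
262937 + L(-546, 607) = 262937 + (55 + 607) = 262937 + 662 = 263599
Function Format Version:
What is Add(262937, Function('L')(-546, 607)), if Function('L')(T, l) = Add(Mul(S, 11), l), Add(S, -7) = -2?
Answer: 263599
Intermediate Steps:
S = 5 (S = Add(7, -2) = 5)
Function('L')(T, l) = Add(55, l) (Function('L')(T, l) = Add(Mul(5, 11), l) = Add(55, l))
Add(262937, Function('L')(-546, 607)) = Add(262937, Add(55, 607)) = Add(262937, 662) = 263599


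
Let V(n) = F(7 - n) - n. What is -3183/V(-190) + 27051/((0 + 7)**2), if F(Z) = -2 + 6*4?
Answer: 5578845/10388 ≈ 537.05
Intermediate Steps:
F(Z) = 22 (F(Z) = -2 + 24 = 22)
V(n) = 22 - n
-3183/V(-190) + 27051/((0 + 7)**2) = -3183/(22 - 1*(-190)) + 27051/((0 + 7)**2) = -3183/(22 + 190) + 27051/(7**2) = -3183/212 + 27051/49 = 5578845/10388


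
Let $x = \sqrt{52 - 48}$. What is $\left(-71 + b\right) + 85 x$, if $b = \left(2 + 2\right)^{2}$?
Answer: $115$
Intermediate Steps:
$b = 16$ ($b = 4^{2} = 16$)
$x = 2$ ($x = \sqrt{4} = 2$)
$\left(-71 + b\right) + 85 x = \left(-71 + 16\right) + 85 \cdot 2 = -55 + 170 = 115$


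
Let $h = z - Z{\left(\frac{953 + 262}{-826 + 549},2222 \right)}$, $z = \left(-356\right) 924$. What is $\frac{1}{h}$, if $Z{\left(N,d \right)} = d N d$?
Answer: $\frac{277}{5907682572} \approx 4.6888 \cdot 10^{-8}$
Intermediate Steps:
$z = -328944$
$Z{\left(N,d \right)} = N d^{2}$ ($Z{\left(N,d \right)} = N d d = N d^{2}$)
$h = \frac{5907682572}{277}$ ($h = -328944 - \frac{953 + 262}{-826 + 549} \cdot 2222^{2} = -328944 - \frac{1215}{-277} \cdot 4937284 = -328944 - 1215 \left(- \frac{1}{277}\right) 4937284 = -328944 - \left(- \frac{1215}{277}\right) 4937284 = -328944 - - \frac{5998800060}{277} = -328944 + \frac{5998800060}{277} = \frac{5907682572}{277} \approx 2.1327 \cdot 10^{7}$)
$\frac{1}{h} = \frac{1}{\frac{5907682572}{277}} = \frac{277}{5907682572}$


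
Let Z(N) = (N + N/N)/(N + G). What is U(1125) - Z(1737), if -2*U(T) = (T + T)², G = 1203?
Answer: -3720938369/1470 ≈ -2.5313e+6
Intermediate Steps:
U(T) = -2*T² (U(T) = -(T + T)²/2 = -4*T²/2 = -2*T²)
Z(N) = (1 + N)/(1203 + N) (Z(N) = (N + N/N)/(N + 1203) = (N + 1)/(1203 + N) = (1 + N)/(1203 + N))
U(1125) - Z(1737) = -2*1125² - (1 + 1737)/(1203 + 1737) = -2*1265625 - 1738/2940 = -2531250 - 1738/2940 = -2531250 - 1*869/1470 = -2531250 - 869/1470 = -3720938369/1470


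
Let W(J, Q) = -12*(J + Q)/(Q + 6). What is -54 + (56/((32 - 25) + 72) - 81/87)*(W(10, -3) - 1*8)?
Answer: -105390/2291 ≈ -46.002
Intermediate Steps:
W(J, Q) = -12*(J + Q)/(6 + Q)
-54 + (56/((32 - 25) + 72) - 81/87)*(W(10, -3) - 1*8) = -54 + (56/((32 - 25) + 72) - 81/87)*(12*(-1*10 - 1*(-3))/(6 - 3) - 1*8) = -54 + (56/(7 + 72) - 81*1/87)*(12*(-10 + 3)/3 - 8) = -54 + (56/79 - 27/29)*(12*(⅓)*(-7) - 8) = -54 + (56*(1/79) - 27/29)*(-28 - 8) = -54 + (56/79 - 27/29)*(-36) = -54 - 509/2291*(-36) = -54 + 18324/2291 = -105390/2291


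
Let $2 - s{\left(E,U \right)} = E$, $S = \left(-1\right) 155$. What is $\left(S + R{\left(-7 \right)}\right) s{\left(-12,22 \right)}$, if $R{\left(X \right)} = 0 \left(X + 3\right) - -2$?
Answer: $-2142$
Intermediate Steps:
$S = -155$
$s{\left(E,U \right)} = 2 - E$
$R{\left(X \right)} = 2$ ($R{\left(X \right)} = 0 \left(3 + X\right) + 2 = 0 + 2 = 2$)
$\left(S + R{\left(-7 \right)}\right) s{\left(-12,22 \right)} = \left(-155 + 2\right) \left(2 - -12\right) = - 153 \left(2 + 12\right) = \left(-153\right) 14 = -2142$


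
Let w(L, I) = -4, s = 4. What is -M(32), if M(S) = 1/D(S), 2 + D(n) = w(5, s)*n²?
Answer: 1/4098 ≈ 0.00024402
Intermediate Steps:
D(n) = -2 - 4*n²
M(S) = 1/(-2 - 4*S²)
-M(32) = -1/(2*(-1 - 2*32²)) = -1/(2*(-1 - 2*1024)) = -1/(2*(-1 - 2048)) = -1/(2*(-2049)) = -(-1)/(2*2049) = -1*(-1/4098) = 1/4098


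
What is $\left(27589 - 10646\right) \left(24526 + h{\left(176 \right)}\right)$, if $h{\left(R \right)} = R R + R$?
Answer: $943352354$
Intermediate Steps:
$h{\left(R \right)} = R + R^{2}$ ($h{\left(R \right)} = R^{2} + R = R + R^{2}$)
$\left(27589 - 10646\right) \left(24526 + h{\left(176 \right)}\right) = \left(27589 - 10646\right) \left(24526 + 176 \left(1 + 176\right)\right) = 16943 \left(24526 + 176 \cdot 177\right) = 16943 \left(24526 + 31152\right) = 16943 \cdot 55678 = 943352354$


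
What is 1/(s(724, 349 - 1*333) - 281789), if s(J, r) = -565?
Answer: -1/282354 ≈ -3.5417e-6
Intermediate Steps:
1/(s(724, 349 - 1*333) - 281789) = 1/(-565 - 281789) = 1/(-282354) = -1/282354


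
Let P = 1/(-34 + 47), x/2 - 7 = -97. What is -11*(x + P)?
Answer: 25729/13 ≈ 1979.2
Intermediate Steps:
x = -180 (x = 14 + 2*(-97) = 14 - 194 = -180)
P = 1/13 ≈ 0.076923
-11*(x + P) = -11*(-180 + 1/13) = -11*(-2339/13) = 25729/13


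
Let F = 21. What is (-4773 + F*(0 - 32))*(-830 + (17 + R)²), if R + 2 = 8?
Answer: 1638945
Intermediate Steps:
R = 6 (R = -2 + 8 = 6)
(-4773 + F*(0 - 32))*(-830 + (17 + R)²) = (-4773 + 21*(0 - 32))*(-830 + (17 + 6)²) = (-4773 + 21*(-32))*(-830 + 23²) = (-4773 - 672)*(-830 + 529) = -5445*(-301) = 1638945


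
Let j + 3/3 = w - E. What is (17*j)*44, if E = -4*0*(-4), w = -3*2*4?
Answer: -18700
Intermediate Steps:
w = -24 (w = -6*4 = -24)
E = 0 (E = 0*(-4) = 0)
j = -25 (j = -1 + (-24 - 1*0) = -1 + (-24 + 0) = -1 - 24 = -25)
(17*j)*44 = (17*(-25))*44 = -425*44 = -18700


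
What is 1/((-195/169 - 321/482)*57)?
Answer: -6266/649971 ≈ -0.0096404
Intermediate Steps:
1/((-195/169 - 321/482)*57) = 1/((-195*1/169 - 321*1/482)*57) = 1/((-15/13 - 321/482)*57) = 1/(-11403/6266*57) = 1/(-649971/6266) = -6266/649971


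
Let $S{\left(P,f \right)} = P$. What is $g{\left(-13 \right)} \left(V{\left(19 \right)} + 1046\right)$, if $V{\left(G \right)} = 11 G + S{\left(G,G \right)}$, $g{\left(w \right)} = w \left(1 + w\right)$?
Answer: $198744$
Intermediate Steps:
$V{\left(G \right)} = 12 G$ ($V{\left(G \right)} = 11 G + G = 12 G$)
$g{\left(-13 \right)} \left(V{\left(19 \right)} + 1046\right) = - 13 \left(1 - 13\right) \left(12 \cdot 19 + 1046\right) = \left(-13\right) \left(-12\right) \left(228 + 1046\right) = 156 \cdot 1274 = 198744$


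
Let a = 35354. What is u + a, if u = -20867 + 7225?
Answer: 21712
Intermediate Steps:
u = -13642
u + a = -13642 + 35354 = 21712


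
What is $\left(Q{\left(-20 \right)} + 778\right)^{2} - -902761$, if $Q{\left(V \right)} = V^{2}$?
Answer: $2290445$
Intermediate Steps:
$\left(Q{\left(-20 \right)} + 778\right)^{2} - -902761 = \left(\left(-20\right)^{2} + 778\right)^{2} - -902761 = \left(400 + 778\right)^{2} + 902761 = 1178^{2} + 902761 = 1387684 + 902761 = 2290445$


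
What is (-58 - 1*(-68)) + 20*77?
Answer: 1550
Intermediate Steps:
(-58 - 1*(-68)) + 20*77 = (-58 + 68) + 1540 = 10 + 1540 = 1550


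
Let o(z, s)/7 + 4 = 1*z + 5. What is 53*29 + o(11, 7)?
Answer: 1621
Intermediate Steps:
o(z, s) = 7 + 7*z (o(z, s) = -28 + 7*(1*z + 5) = -28 + 7*(z + 5) = -28 + 7*(5 + z) = -28 + (35 + 7*z) = 7 + 7*z)
53*29 + o(11, 7) = 53*29 + (7 + 7*11) = 1537 + (7 + 77) = 1537 + 84 = 1621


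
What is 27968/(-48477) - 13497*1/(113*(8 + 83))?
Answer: -641177/339339 ≈ -1.8895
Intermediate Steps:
27968/(-48477) - 13497*1/(113*(8 + 83)) = 27968*(-1/48477) - 13497/(113*91) = -27968/48477 - 13497/10283 = -641177/339339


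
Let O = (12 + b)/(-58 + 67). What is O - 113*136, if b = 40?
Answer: -138260/9 ≈ -15362.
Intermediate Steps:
O = 52/9 (O = (12 + 40)/(-58 + 67) = 52/9 ≈ 5.7778)
O - 113*136 = 52/9 - 113*136 = 52/9 - 15368 = -138260/9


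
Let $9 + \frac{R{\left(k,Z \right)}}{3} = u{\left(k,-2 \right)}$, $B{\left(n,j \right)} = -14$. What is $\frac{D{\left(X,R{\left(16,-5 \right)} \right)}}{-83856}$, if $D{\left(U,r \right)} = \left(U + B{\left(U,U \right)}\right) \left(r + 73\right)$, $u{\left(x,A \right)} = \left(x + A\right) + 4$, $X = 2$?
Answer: $\frac{25}{1747} \approx 0.01431$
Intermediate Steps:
$u{\left(x,A \right)} = 4 + A + x$ ($u{\left(x,A \right)} = \left(A + x\right) + 4 = 4 + A + x$)
$R{\left(k,Z \right)} = -21 + 3 k$ ($R{\left(k,Z \right)} = -27 + 3 \left(4 - 2 + k\right) = -27 + 3 \left(2 + k\right) = -27 + \left(6 + 3 k\right) = -21 + 3 k$)
$D{\left(U,r \right)} = \left(-14 + U\right) \left(73 + r\right)$ ($D{\left(U,r \right)} = \left(U - 14\right) \left(r + 73\right) = \left(-14 + U\right) \left(73 + r\right)$)
$\frac{D{\left(X,R{\left(16,-5 \right)} \right)}}{-83856} = \frac{-1022 - 14 \left(-21 + 3 \cdot 16\right) + 73 \cdot 2 + 2 \left(-21 + 3 \cdot 16\right)}{-83856} = \left(-1022 - 14 \left(-21 + 48\right) + 146 + 2 \left(-21 + 48\right)\right) \left(- \frac{1}{83856}\right) = \left(-1022 - 378 + 146 + 2 \cdot 27\right) \left(- \frac{1}{83856}\right) = \left(-1022 - 378 + 146 + 54\right) \left(- \frac{1}{83856}\right) = \left(-1200\right) \left(- \frac{1}{83856}\right) = \frac{25}{1747}$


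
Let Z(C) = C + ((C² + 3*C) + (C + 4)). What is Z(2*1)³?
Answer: 5832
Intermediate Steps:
Z(C) = 4 + C² + 5*C (Z(C) = C + ((C² + 3*C) + (4 + C)) = C + (4 + C² + 4*C) = 4 + C² + 5*C)
Z(2*1)³ = (4 + (2*1)² + 5*(2*1))³ = (4 + 2² + 5*2)³ = (4 + 4 + 10)³ = 18³ = 5832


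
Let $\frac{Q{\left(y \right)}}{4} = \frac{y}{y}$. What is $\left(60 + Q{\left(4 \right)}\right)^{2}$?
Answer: $4096$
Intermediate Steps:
$Q{\left(y \right)} = 4$ ($Q{\left(y \right)} = 4 \frac{y}{y} = 4 \cdot 1 = 4$)
$\left(60 + Q{\left(4 \right)}\right)^{2} = \left(60 + 4\right)^{2} = 64^{2} = 4096$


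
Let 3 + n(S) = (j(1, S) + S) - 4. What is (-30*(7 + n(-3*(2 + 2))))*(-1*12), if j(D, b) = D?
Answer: -3960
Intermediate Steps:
n(S) = -6 + S (n(S) = -3 + ((1 + S) - 4) = -3 + (-3 + S) = -6 + S)
(-30*(7 + n(-3*(2 + 2))))*(-1*12) = (-30*(7 + (-6 - 3*(2 + 2))))*(-1*12) = -30*(7 + (-6 - 3*4))*(-12) = -30*(7 + (-6 - 12))*(-12) = -30*(7 - 18)*(-12) = -30*(-11)*(-12) = 330*(-12) = -3960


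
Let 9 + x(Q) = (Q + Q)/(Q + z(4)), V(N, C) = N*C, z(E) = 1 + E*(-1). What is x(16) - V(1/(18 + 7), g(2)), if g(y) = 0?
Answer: -85/13 ≈ -6.5385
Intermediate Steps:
z(E) = 1 - E
V(N, C) = C*N
x(Q) = -9 + 2*Q/(-3 + Q) (x(Q) = -9 + (Q + Q)/(Q + (1 - 1*4)) = -9 + (2*Q)/(Q + (1 - 4)) = -9 + (2*Q)/(Q - 3) = -9 + (2*Q)/(-3 + Q) = -9 + 2*Q/(-3 + Q))
x(16) - V(1/(18 + 7), g(2)) = (27 - 7*16)/(-3 + 16) - 0/(18 + 7) = (27 - 112)/13 - 0/25 = (1/13)*(-85) - 0/25 = -85/13 - 1*0 = -85/13 + 0 = -85/13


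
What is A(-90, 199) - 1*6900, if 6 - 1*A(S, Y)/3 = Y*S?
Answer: 46848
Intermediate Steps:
A(S, Y) = 18 - 3*S*Y (A(S, Y) = 18 - 3*Y*S = 18 - 3*S*Y)
A(-90, 199) - 1*6900 = (18 - 3*(-90)*199) - 1*6900 = (18 + 53730) - 6900 = 53748 - 6900 = 46848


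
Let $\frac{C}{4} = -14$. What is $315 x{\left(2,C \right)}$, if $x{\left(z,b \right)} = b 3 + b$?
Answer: $-70560$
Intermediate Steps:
$C = -56$ ($C = 4 \left(-14\right) = -56$)
$x{\left(z,b \right)} = 4 b$ ($x{\left(z,b \right)} = 3 b + b = 4 b$)
$315 x{\left(2,C \right)} = 315 \cdot 4 \left(-56\right) = 315 \left(-224\right) = -70560$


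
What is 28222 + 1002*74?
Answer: 102370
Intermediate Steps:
28222 + 1002*74 = 28222 + 74148 = 102370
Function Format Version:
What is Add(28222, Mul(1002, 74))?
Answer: 102370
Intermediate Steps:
Add(28222, Mul(1002, 74)) = Add(28222, 74148) = 102370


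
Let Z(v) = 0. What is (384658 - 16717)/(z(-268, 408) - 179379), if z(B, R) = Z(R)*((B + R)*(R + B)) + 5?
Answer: -367941/179374 ≈ -2.0513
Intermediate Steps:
z(B, R) = 5 (z(B, R) = 0*((B + R)*(R + B)) + 5 = 0*((B + R)*(B + R)) + 5 = 0*(B + R)² + 5 = 0 + 5 = 5)
(384658 - 16717)/(z(-268, 408) - 179379) = (384658 - 16717)/(5 - 179379) = 367941/(-179374) = 367941*(-1/179374) = -367941/179374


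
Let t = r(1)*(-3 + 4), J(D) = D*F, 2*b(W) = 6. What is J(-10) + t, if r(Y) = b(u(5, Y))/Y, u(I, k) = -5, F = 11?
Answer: -107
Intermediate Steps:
b(W) = 3 (b(W) = (1/2)*6 = 3)
J(D) = 11*D (J(D) = D*11 = 11*D)
r(Y) = 3/Y
t = 3 (t = (3/1)*(-3 + 4) = (3*1)*1 = 3*1 = 3)
J(-10) + t = 11*(-10) + 3 = -110 + 3 = -107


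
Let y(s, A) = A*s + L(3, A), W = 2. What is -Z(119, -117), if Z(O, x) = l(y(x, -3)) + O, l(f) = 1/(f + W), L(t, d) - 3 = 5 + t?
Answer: -43317/364 ≈ -119.00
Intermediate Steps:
L(t, d) = 8 + t (L(t, d) = 3 + (5 + t) = 8 + t)
y(s, A) = 11 + A*s (y(s, A) = A*s + (8 + 3) = A*s + 11 = 11 + A*s)
l(f) = 1/(2 + f) (l(f) = 1/(f + 2) = 1/(2 + f))
Z(O, x) = O + 1/(13 - 3*x) (Z(O, x) = 1/(2 + (11 - 3*x)) + O = 1/(13 - 3*x) + O = O + 1/(13 - 3*x))
-Z(119, -117) = -(119 - 1/(-13 + 3*(-117))) = -(119 - 1/(-13 - 351)) = -(119 - 1/(-364)) = -(119 - 1*(-1/364)) = -(119 + 1/364) = -1*43317/364 = -43317/364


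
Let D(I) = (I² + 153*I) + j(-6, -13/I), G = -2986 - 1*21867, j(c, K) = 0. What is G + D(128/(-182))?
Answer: -206694669/8281 ≈ -24960.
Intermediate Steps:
G = -24853 (G = -2986 - 21867 = -24853)
D(I) = I² + 153*I (D(I) = (I² + 153*I) + 0 = I² + 153*I)
G + D(128/(-182)) = -24853 + (128/(-182))*(153 + 128/(-182)) = -24853 + (128*(-1/182))*(153 + 128*(-1/182)) = -24853 - 64*(153 - 64/91)/91 = -24853 - 64/91*13859/91 = -24853 - 886976/8281 = -206694669/8281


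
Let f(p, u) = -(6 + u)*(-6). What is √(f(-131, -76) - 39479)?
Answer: I*√39899 ≈ 199.75*I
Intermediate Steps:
f(p, u) = 36 + 6*u (f(p, u) = -(-36 - 6*u) = 36 + 6*u)
√(f(-131, -76) - 39479) = √((36 + 6*(-76)) - 39479) = √((36 - 456) - 39479) = √(-420 - 39479) = √(-39899) = I*√39899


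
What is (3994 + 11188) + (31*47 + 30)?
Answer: 16669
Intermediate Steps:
(3994 + 11188) + (31*47 + 30) = 15182 + (1457 + 30) = 15182 + 1487 = 16669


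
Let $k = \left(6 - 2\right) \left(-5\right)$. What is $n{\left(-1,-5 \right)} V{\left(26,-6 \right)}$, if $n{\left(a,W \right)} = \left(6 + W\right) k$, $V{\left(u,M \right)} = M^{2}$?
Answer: $-720$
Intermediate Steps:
$k = -20$ ($k = 4 \left(-5\right) = -20$)
$n{\left(a,W \right)} = -120 - 20 W$ ($n{\left(a,W \right)} = \left(6 + W\right) \left(-20\right) = -120 - 20 W$)
$n{\left(-1,-5 \right)} V{\left(26,-6 \right)} = \left(-120 - -100\right) \left(-6\right)^{2} = \left(-120 + 100\right) 36 = \left(-20\right) 36 = -720$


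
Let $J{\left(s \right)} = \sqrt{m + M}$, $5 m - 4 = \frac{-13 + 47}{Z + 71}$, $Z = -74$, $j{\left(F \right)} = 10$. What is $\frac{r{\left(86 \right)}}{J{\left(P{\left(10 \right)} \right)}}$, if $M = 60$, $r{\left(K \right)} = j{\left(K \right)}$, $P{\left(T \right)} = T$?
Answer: $\frac{5 \sqrt{13170}}{439} \approx 1.3071$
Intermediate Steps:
$r{\left(K \right)} = 10$
$m = - \frac{22}{15}$ ($m = \frac{4}{5} + \frac{\left(-13 + 47\right) \frac{1}{-74 + 71}}{5} = \frac{4}{5} + \frac{34 \frac{1}{-3}}{5} = \frac{4}{5} + \frac{34 \left(- \frac{1}{3}\right)}{5} = \frac{4}{5} + \frac{1}{5} \left(- \frac{34}{3}\right) = \frac{4}{5} - \frac{34}{15} = - \frac{22}{15} \approx -1.4667$)
$J{\left(s \right)} = \frac{\sqrt{13170}}{15}$ ($J{\left(s \right)} = \sqrt{- \frac{22}{15} + 60} = \sqrt{\frac{878}{15}} = \frac{\sqrt{13170}}{15}$)
$\frac{r{\left(86 \right)}}{J{\left(P{\left(10 \right)} \right)}} = \frac{10}{\frac{1}{15} \sqrt{13170}} = 10 \frac{\sqrt{13170}}{878} = \frac{5 \sqrt{13170}}{439}$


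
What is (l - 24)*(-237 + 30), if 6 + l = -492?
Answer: 108054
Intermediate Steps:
l = -498 (l = -6 - 492 = -498)
(l - 24)*(-237 + 30) = (-498 - 24)*(-237 + 30) = -522*(-207) = 108054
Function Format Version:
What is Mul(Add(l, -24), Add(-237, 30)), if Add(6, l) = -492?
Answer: 108054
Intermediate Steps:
l = -498 (l = Add(-6, -492) = -498)
Mul(Add(l, -24), Add(-237, 30)) = Mul(Add(-498, -24), Add(-237, 30)) = Mul(-522, -207) = 108054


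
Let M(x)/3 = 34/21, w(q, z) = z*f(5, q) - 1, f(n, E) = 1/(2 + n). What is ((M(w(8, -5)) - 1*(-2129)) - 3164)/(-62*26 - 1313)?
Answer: 7211/20475 ≈ 0.35219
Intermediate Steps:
w(q, z) = -1 + z/7 (w(q, z) = z/(2 + 5) - 1 = z/7 - 1 = -1 + z/7)
M(x) = 34/7 (M(x) = 3*(34/21) = 34/7)
((M(w(8, -5)) - 1*(-2129)) - 3164)/(-62*26 - 1313) = ((34/7 - 1*(-2129)) - 3164)/(-62*26 - 1313) = ((34/7 + 2129) - 3164)/(-1612 - 1313) = (14937/7 - 3164)/(-2925) = -7211/7*(-1/2925) = 7211/20475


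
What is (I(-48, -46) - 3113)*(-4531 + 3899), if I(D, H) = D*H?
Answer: 571960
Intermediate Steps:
(I(-48, -46) - 3113)*(-4531 + 3899) = (-48*(-46) - 3113)*(-4531 + 3899) = (2208 - 3113)*(-632) = -905*(-632) = 571960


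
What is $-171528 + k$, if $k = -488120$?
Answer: $-659648$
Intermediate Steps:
$-171528 + k = -171528 - 488120 = -659648$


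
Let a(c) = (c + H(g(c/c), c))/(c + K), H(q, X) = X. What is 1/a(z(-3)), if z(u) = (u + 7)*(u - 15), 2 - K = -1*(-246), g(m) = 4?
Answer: 79/36 ≈ 2.1944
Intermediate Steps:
K = -244 (K = 2 - (-1)*(-246) = 2 - 1*246 = 2 - 246 = -244)
z(u) = (-15 + u)*(7 + u) (z(u) = (7 + u)*(-15 + u) = (-15 + u)*(7 + u))
a(c) = 2*c/(-244 + c) (a(c) = (c + c)/(c - 244) = (2*c)/(-244 + c) = 2*c/(-244 + c))
1/a(z(-3)) = 1/(2*(-105 + (-3)² - 8*(-3))/(-244 + (-105 + (-3)² - 8*(-3)))) = 1/(2*(-105 + 9 + 24)/(-244 + (-105 + 9 + 24))) = 1/(2*(-72)/(-244 - 72)) = 1/(2*(-72)/(-316)) = 1/(2*(-72)*(-1/316)) = 1/(36/79) = 79/36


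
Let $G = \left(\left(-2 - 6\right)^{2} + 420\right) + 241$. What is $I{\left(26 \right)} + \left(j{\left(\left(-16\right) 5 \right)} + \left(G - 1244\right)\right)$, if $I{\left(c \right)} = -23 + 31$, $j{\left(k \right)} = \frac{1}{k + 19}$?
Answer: $- \frac{31172}{61} \approx -511.02$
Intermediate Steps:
$j{\left(k \right)} = \frac{1}{19 + k}$
$I{\left(c \right)} = 8$
$G = 725$ ($G = \left(\left(-8\right)^{2} + 420\right) + 241 = \left(64 + 420\right) + 241 = 484 + 241 = 725$)
$I{\left(26 \right)} + \left(j{\left(\left(-16\right) 5 \right)} + \left(G - 1244\right)\right) = 8 + \left(\frac{1}{19 - 80} + \left(725 - 1244\right)\right) = 8 - \left(519 - \frac{1}{-61}\right) = 8 - \frac{31660}{61} = - \frac{31172}{61}$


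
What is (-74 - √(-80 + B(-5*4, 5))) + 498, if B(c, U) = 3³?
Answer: 424 - I*√53 ≈ 424.0 - 7.2801*I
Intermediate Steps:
B(c, U) = 27
(-74 - √(-80 + B(-5*4, 5))) + 498 = (-74 - √(-80 + 27)) + 498 = (-74 - √(-53)) + 498 = (-74 - I*√53) + 498 = 424 - I*√53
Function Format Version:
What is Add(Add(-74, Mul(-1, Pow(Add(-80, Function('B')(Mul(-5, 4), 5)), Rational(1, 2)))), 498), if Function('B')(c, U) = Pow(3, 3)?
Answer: Add(424, Mul(-1, I, Pow(53, Rational(1, 2)))) ≈ Add(424.00, Mul(-7.2801, I))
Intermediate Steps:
Function('B')(c, U) = 27
Add(Add(-74, Mul(-1, Pow(Add(-80, Function('B')(Mul(-5, 4), 5)), Rational(1, 2)))), 498) = Add(Add(-74, Mul(-1, Pow(Add(-80, 27), Rational(1, 2)))), 498) = Add(Add(-74, Mul(-1, Pow(-53, Rational(1, 2)))), 498) = Add(Add(-74, Mul(-1, Mul(I, Pow(53, Rational(1, 2))))), 498) = Add(Add(-74, Mul(-1, I, Pow(53, Rational(1, 2)))), 498) = Add(424, Mul(-1, I, Pow(53, Rational(1, 2))))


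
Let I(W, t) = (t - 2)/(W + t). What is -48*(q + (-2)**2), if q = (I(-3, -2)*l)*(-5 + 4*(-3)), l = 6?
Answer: 18624/5 ≈ 3724.8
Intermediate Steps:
I(W, t) = (-2 + t)/(W + t)
q = -408/5 (q = (((-2 - 2)/(-3 - 2))*6)*(-5 + 4*(-3)) = ((-4/(-5))*6)*(-5 - 12) = (-1/5*(-4)*6)*(-17) = ((4/5)*6)*(-17) = (24/5)*(-17) = -408/5 ≈ -81.600)
-48*(q + (-2)**2) = -48*(-408/5 + (-2)**2) = -48*(-408/5 + 4) = -48*(-388/5) = 18624/5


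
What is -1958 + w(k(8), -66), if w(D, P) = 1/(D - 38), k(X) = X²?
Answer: -50907/26 ≈ -1958.0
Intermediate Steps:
w(D, P) = 1/(-38 + D)
-1958 + w(k(8), -66) = -1958 + 1/(-38 + 8²) = -1958 + 1/(-38 + 64) = -1958 + 1/26 = -50907/26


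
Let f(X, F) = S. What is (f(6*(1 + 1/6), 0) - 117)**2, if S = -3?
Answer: 14400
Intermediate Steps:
f(X, F) = -3
(f(6*(1 + 1/6), 0) - 117)**2 = (-3 - 117)**2 = (-120)**2 = 14400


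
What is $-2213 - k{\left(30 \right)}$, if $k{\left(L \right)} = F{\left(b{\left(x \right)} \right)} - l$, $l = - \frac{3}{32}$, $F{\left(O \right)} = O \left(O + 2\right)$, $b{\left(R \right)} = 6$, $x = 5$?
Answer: $- \frac{72355}{32} \approx -2261.1$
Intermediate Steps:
$F{\left(O \right)} = O \left(2 + O\right)$
$l = - \frac{3}{32}$ ($l = \left(-3\right) \frac{1}{32} = - \frac{3}{32} \approx -0.09375$)
$k{\left(L \right)} = \frac{1539}{32}$ ($k{\left(L \right)} = 6 \left(2 + 6\right) - - \frac{3}{32} = 6 \cdot 8 + \frac{3}{32} = 48 + \frac{3}{32} = \frac{1539}{32}$)
$-2213 - k{\left(30 \right)} = -2213 - \frac{1539}{32} = - \frac{72355}{32}$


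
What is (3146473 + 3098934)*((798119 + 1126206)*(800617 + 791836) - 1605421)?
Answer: 19138397192680098228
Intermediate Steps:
(3146473 + 3098934)*((798119 + 1126206)*(800617 + 791836) - 1605421) = 6245407*(1924325*1592453 - 1605421) = 6245407*(3064397119225 - 1605421) = 6245407*3064395513804 = 19138397192680098228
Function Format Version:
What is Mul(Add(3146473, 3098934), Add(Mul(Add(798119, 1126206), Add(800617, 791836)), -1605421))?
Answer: 19138397192680098228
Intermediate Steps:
Mul(Add(3146473, 3098934), Add(Mul(Add(798119, 1126206), Add(800617, 791836)), -1605421)) = Mul(6245407, Add(Mul(1924325, 1592453), -1605421)) = Mul(6245407, Add(3064397119225, -1605421)) = Mul(6245407, 3064395513804) = 19138397192680098228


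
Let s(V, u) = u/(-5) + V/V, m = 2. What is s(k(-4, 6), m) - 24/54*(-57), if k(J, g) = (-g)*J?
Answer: 389/15 ≈ 25.933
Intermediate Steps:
k(J, g) = -J*g
s(V, u) = 1 - u/5 (s(V, u) = u*(-⅕) + 1 = -u/5 + 1 = 1 - u/5)
s(k(-4, 6), m) - 24/54*(-57) = (1 - ⅕*2) - 24/54*(-57) = (1 - ⅖) - 24*1/54*(-57) = ⅗ - 4/9*(-57) = ⅗ + 76/3 = 389/15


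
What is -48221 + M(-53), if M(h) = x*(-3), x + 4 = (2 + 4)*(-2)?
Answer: -48173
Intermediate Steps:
x = -16 (x = -4 + (2 + 4)*(-2) = -4 + 6*(-2) = -4 - 12 = -16)
M(h) = 48 (M(h) = -16*(-3) = 48)
-48221 + M(-53) = -48221 + 48 = -48173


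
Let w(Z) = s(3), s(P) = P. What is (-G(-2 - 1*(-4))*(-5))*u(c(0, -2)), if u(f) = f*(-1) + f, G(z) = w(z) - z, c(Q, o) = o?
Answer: 0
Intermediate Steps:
w(Z) = 3
G(z) = 3 - z
u(f) = 0 (u(f) = -f + f = 0)
(-G(-2 - 1*(-4))*(-5))*u(c(0, -2)) = (-(3 - (-2 - 1*(-4)))*(-5))*0 = (-(3 - (-2 + 4))*(-5))*0 = (-(3 - 1*2)*(-5))*0 = (-(3 - 2)*(-5))*0 = (-1*1*(-5))*0 = -1*(-5)*0 = 5*0 = 0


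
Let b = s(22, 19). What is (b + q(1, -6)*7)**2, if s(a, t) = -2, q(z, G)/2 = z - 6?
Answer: 5184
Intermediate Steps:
q(z, G) = -12 + 2*z (q(z, G) = 2*(z - 6) = 2*(-6 + z) = -12 + 2*z)
b = -2
(b + q(1, -6)*7)**2 = (-2 + (-12 + 2*1)*7)**2 = (-2 + (-12 + 2)*7)**2 = (-2 - 10*7)**2 = (-2 - 70)**2 = (-72)**2 = 5184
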